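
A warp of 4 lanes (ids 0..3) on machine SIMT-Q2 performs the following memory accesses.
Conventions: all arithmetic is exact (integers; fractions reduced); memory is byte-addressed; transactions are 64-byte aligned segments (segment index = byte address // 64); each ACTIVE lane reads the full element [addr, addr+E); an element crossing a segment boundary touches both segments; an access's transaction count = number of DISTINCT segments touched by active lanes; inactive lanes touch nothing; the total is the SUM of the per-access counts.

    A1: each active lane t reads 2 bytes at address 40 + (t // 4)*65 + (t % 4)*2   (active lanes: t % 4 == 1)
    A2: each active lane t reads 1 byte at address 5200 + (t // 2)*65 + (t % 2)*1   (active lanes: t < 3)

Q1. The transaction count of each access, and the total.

A1: 1 transaction
A2: 2 transactions

Answer: 1,2; total 3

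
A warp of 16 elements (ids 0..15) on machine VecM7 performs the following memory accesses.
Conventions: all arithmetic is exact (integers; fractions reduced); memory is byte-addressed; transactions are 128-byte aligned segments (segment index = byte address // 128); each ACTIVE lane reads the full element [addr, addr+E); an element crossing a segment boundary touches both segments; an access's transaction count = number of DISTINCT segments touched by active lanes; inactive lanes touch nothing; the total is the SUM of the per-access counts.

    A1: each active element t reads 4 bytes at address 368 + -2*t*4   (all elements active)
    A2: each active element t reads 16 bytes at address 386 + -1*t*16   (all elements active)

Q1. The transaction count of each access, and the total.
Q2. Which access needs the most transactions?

A1: 2 transactions
A2: 3 transactions

Answer: 2,3; total 5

Answer: A2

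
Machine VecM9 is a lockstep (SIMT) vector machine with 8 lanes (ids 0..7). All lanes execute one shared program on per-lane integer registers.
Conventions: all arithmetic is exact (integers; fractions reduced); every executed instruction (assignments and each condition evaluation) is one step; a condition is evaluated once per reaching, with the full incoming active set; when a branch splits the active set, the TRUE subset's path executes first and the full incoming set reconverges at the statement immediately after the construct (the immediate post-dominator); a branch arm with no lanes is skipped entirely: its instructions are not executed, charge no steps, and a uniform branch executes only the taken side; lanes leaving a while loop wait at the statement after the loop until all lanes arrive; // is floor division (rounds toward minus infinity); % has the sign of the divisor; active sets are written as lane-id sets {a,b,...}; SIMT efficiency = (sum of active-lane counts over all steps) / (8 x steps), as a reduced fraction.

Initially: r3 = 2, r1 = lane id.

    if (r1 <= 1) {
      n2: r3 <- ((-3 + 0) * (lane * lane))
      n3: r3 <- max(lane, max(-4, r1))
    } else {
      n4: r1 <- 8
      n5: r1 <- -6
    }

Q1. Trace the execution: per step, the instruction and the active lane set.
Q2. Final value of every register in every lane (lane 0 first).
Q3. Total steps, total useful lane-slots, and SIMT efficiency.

step 0: eval (r1 <= 1)               {0,1,2,3,4,5,6,7}
step 1: r3 <- ((-3 + 0) * (lane * lane)) {0,1}
step 2: r3 <- max(lane, max(-4, r1)) {0,1}
step 3: r1 <- 8                      {2,3,4,5,6,7}
step 4: r1 <- -6                     {2,3,4,5,6,7}

Answer: 5 steps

r3: 0,1,2,2,2,2,2,2
r1: 0,1,-6,-6,-6,-6,-6,-6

steps = 5; useful = 24; efficiency = 24/40 = 3/5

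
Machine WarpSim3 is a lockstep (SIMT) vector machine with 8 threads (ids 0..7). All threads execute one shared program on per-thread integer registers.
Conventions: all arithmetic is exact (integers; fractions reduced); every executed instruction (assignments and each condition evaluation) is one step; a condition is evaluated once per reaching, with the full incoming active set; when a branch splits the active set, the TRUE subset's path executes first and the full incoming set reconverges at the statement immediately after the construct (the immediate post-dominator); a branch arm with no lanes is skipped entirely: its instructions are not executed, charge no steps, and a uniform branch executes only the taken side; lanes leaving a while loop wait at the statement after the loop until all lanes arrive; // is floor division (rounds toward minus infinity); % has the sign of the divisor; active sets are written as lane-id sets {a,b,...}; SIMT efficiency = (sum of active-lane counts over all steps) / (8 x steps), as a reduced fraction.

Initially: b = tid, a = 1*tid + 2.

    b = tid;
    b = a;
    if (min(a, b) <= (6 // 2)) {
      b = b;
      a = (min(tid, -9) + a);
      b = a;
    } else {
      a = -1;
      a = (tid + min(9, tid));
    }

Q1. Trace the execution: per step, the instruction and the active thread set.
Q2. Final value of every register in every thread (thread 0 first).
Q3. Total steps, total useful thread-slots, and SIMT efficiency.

step 0: b <- tid                     {0,1,2,3,4,5,6,7}
step 1: b <- a                       {0,1,2,3,4,5,6,7}
step 2: eval (min(a, b) <= (6 // 2)) {0,1,2,3,4,5,6,7}
step 3: b <- b                       {0,1}
step 4: a <- (min(tid, -9) + a)      {0,1}
step 5: b <- a                       {0,1}
step 6: a <- -1                      {2,3,4,5,6,7}
step 7: a <- (tid + min(9, tid))     {2,3,4,5,6,7}

Answer: 8 steps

b: -7,-6,4,5,6,7,8,9
a: -7,-6,4,6,8,10,12,14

steps = 8; useful = 42; efficiency = 42/64 = 21/32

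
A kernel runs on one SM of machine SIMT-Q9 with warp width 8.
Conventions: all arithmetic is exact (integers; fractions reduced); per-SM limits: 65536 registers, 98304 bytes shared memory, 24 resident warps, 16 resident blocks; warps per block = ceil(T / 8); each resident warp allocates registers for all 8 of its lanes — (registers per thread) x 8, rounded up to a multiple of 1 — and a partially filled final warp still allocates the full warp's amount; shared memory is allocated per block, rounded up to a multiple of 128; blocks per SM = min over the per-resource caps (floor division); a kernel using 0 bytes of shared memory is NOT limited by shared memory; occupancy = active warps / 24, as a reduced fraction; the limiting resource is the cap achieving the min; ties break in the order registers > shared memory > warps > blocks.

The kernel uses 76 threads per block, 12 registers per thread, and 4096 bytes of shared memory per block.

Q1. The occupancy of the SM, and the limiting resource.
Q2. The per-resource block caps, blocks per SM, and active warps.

Answer: occupancy 5/6, limited by warps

registers: 68 blocks
shared memory: 24 blocks
warps: 2 blocks
blocks: 16 blocks

Answer: 2 blocks, 20 active warps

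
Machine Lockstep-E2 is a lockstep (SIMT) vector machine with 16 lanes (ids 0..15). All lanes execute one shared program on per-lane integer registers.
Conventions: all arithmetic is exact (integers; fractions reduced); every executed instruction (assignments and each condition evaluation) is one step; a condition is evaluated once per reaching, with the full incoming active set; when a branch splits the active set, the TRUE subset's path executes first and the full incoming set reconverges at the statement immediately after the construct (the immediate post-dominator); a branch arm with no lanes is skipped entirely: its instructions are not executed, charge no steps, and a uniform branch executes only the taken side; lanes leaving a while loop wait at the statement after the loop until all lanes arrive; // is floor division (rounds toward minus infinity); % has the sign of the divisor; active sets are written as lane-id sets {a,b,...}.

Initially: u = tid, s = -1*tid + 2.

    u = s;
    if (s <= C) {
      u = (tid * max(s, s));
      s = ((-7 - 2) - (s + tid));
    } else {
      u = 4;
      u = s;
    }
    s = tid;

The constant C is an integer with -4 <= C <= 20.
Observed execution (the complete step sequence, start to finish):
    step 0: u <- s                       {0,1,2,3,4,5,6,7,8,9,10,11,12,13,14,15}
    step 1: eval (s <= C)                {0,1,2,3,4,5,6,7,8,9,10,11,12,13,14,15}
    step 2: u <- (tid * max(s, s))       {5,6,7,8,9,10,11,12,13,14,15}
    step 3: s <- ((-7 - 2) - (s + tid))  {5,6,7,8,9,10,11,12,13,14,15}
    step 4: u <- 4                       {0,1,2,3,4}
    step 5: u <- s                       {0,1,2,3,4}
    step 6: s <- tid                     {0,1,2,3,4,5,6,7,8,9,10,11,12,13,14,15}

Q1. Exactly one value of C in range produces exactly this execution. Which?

Answer: C = -3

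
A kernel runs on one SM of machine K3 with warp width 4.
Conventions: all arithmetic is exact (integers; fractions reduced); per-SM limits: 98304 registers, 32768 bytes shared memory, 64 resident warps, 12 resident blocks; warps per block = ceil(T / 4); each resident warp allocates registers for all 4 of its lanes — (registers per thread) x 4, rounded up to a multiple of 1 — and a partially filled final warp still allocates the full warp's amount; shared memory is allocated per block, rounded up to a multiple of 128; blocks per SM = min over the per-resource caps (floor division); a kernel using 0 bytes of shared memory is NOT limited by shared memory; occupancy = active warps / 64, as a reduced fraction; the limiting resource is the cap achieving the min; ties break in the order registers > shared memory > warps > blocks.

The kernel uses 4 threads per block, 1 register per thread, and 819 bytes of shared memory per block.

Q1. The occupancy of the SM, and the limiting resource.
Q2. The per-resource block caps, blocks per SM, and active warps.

Answer: occupancy 3/16, limited by blocks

registers: 24576 blocks
shared memory: 36 blocks
warps: 64 blocks
blocks: 12 blocks

Answer: 12 blocks, 12 active warps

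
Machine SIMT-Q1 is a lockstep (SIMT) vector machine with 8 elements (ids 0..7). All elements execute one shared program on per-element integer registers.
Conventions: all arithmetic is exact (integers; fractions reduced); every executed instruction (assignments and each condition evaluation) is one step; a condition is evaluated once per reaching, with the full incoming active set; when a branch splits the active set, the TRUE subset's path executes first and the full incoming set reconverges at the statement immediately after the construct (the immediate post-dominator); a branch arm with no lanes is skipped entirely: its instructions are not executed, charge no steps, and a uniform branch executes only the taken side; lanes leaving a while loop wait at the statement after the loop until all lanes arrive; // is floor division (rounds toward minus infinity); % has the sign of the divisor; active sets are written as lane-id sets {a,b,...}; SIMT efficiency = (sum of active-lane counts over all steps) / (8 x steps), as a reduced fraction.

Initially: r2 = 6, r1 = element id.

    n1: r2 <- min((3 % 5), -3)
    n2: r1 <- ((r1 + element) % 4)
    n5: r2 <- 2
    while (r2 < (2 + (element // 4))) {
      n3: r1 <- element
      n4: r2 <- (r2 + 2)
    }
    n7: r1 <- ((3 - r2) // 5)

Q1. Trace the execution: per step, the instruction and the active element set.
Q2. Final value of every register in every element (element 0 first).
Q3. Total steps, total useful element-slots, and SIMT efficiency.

step 0: r2 <- min((3 % 5), -3)       {0,1,2,3,4,5,6,7}
step 1: r1 <- ((r1 + element) % 4)   {0,1,2,3,4,5,6,7}
step 2: r2 <- 2                      {0,1,2,3,4,5,6,7}
step 3: eval (r2 < (2 + (element // 4))) {0,1,2,3,4,5,6,7}
step 4: r1 <- element                {4,5,6,7}
step 5: r2 <- (r2 + 2)               {4,5,6,7}
step 6: eval (r2 < (2 + (element // 4))) {4,5,6,7}
step 7: r1 <- ((3 - r2) // 5)        {0,1,2,3,4,5,6,7}

Answer: 8 steps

r2: 2,2,2,2,4,4,4,4
r1: 0,0,0,0,-1,-1,-1,-1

steps = 8; useful = 52; efficiency = 52/64 = 13/16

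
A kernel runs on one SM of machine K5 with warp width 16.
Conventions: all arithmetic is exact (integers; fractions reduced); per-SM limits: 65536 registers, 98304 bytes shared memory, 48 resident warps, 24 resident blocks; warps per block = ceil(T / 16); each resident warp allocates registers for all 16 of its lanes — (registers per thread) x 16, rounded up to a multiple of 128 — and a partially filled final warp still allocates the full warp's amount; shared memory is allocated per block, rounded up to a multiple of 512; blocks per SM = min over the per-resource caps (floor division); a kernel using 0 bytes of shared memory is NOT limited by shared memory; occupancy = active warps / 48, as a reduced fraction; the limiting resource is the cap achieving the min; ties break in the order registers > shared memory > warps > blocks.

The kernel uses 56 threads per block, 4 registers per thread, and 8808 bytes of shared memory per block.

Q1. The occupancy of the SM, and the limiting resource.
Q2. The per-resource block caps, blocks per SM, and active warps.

Answer: occupancy 5/6, limited by shared memory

registers: 128 blocks
shared memory: 10 blocks
warps: 12 blocks
blocks: 24 blocks

Answer: 10 blocks, 40 active warps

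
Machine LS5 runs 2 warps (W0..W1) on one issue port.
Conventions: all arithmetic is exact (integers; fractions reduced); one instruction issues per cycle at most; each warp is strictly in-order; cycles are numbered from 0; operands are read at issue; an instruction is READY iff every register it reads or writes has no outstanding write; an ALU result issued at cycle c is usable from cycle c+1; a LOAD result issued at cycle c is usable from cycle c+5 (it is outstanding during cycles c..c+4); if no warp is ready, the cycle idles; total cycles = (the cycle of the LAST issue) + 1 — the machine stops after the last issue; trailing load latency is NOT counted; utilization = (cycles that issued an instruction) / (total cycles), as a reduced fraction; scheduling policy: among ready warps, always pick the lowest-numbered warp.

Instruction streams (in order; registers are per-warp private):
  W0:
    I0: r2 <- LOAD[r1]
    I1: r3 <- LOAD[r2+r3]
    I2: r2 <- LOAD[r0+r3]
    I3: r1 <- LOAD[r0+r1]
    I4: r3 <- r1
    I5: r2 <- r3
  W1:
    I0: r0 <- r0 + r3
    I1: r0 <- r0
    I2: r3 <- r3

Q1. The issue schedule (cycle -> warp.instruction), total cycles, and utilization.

cycle 0: W0.I0
cycle 1: W1.I0
cycle 2: W1.I1
cycle 3: W1.I2
cycle 4: idle
cycle 5: W0.I1
cycle 6: idle
cycle 7: idle
cycle 8: idle
cycle 9: idle
cycle 10: W0.I2
cycle 11: W0.I3
cycle 12: idle
cycle 13: idle
cycle 14: idle
cycle 15: idle
cycle 16: W0.I4
cycle 17: W0.I5

Answer: 18 cycles, utilization 1/2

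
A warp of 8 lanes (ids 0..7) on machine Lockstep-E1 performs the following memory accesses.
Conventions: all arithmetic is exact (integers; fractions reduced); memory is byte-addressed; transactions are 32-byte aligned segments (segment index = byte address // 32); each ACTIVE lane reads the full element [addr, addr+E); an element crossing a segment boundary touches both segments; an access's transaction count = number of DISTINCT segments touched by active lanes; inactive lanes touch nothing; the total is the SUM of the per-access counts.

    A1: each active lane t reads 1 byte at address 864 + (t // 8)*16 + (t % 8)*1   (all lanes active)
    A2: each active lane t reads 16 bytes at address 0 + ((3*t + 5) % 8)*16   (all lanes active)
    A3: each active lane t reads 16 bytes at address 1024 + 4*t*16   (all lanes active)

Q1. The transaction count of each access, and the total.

A1: 1 transaction
A2: 4 transactions
A3: 8 transactions

Answer: 1,4,8; total 13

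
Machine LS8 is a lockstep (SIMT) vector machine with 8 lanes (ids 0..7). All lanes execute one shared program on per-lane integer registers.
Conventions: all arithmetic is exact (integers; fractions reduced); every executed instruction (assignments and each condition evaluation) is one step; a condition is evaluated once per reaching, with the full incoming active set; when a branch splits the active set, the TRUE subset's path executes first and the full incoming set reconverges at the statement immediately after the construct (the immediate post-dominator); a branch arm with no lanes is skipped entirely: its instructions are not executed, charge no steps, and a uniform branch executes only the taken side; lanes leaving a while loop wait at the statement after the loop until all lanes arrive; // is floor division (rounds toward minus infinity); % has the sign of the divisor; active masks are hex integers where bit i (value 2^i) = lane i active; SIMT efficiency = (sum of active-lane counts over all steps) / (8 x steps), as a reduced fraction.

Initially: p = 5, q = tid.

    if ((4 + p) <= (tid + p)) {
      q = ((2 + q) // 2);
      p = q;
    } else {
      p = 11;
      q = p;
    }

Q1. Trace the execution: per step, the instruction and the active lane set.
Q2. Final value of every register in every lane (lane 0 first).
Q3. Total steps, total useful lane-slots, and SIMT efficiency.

step 0: eval ((4 + p) <= (tid + p))  0xff
step 1: q <- ((2 + q) // 2)          0xf0
step 2: p <- q                       0xf0
step 3: p <- 11                      0x0f
step 4: q <- p                       0x0f

Answer: 5 steps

p: 11,11,11,11,3,3,4,4
q: 11,11,11,11,3,3,4,4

steps = 5; useful = 24; efficiency = 24/40 = 3/5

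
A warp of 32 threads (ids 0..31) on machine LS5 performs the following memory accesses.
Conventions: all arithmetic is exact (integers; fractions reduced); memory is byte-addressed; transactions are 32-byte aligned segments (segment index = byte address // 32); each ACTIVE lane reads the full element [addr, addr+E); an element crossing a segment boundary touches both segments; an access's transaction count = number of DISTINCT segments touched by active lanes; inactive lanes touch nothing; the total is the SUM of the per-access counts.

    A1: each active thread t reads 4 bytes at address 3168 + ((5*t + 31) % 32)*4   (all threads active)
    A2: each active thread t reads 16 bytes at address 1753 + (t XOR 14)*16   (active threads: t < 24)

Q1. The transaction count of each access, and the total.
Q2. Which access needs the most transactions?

A1: 4 transactions
A2: 14 transactions

Answer: 4,14; total 18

Answer: A2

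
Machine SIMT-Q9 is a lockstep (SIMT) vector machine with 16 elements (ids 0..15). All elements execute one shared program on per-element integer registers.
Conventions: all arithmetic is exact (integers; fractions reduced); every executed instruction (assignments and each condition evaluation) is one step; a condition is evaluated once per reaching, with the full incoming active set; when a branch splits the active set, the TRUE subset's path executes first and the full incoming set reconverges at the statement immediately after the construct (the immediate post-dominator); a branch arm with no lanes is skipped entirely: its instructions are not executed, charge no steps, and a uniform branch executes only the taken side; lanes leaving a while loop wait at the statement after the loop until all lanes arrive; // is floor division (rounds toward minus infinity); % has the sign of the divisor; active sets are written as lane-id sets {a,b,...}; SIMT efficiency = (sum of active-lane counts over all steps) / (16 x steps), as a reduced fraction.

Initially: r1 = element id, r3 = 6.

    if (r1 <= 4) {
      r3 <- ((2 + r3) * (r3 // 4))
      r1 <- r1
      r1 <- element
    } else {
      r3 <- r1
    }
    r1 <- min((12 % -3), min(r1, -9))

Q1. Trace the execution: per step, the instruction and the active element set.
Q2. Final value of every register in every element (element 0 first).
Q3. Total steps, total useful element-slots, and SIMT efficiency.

step 0: eval (r1 <= 4)               {0,1,2,3,4,5,6,7,8,9,10,11,12,13,14,15}
step 1: r3 <- ((2 + r3) * (r3 // 4)) {0,1,2,3,4}
step 2: r1 <- r1                     {0,1,2,3,4}
step 3: r1 <- element                {0,1,2,3,4}
step 4: r3 <- r1                     {5,6,7,8,9,10,11,12,13,14,15}
step 5: r1 <- min((12 % -3), min(r1, -9)) {0,1,2,3,4,5,6,7,8,9,10,11,12,13,14,15}

Answer: 6 steps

r1: -9,-9,-9,-9,-9,-9,-9,-9,-9,-9,-9,-9,-9,-9,-9,-9
r3: 8,8,8,8,8,5,6,7,8,9,10,11,12,13,14,15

steps = 6; useful = 58; efficiency = 58/96 = 29/48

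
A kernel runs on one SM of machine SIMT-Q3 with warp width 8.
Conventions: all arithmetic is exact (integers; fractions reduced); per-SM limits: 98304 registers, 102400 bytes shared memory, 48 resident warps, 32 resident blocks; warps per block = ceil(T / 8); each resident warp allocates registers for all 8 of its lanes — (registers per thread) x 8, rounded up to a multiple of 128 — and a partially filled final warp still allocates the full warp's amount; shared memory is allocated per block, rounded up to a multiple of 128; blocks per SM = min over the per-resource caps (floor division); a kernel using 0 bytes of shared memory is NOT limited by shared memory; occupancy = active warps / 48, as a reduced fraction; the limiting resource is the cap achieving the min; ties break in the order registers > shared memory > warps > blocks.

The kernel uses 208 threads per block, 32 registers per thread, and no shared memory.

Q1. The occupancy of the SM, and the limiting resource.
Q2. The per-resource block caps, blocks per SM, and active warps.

Answer: occupancy 13/24, limited by warps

registers: 14 blocks
shared memory: no limit (kernel uses none)
warps: 1 block
blocks: 32 blocks

Answer: 1 block, 26 active warps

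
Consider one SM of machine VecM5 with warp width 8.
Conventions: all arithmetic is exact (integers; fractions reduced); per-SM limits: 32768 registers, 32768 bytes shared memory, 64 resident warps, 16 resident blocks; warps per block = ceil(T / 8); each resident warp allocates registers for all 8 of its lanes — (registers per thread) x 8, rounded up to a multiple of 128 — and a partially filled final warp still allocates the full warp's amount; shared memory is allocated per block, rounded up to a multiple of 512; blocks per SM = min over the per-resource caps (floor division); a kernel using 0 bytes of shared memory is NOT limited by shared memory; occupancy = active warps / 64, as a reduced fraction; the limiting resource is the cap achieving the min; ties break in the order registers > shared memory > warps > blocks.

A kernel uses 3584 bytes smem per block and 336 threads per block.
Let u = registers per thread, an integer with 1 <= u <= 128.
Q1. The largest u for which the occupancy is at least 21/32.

Answer: u = 96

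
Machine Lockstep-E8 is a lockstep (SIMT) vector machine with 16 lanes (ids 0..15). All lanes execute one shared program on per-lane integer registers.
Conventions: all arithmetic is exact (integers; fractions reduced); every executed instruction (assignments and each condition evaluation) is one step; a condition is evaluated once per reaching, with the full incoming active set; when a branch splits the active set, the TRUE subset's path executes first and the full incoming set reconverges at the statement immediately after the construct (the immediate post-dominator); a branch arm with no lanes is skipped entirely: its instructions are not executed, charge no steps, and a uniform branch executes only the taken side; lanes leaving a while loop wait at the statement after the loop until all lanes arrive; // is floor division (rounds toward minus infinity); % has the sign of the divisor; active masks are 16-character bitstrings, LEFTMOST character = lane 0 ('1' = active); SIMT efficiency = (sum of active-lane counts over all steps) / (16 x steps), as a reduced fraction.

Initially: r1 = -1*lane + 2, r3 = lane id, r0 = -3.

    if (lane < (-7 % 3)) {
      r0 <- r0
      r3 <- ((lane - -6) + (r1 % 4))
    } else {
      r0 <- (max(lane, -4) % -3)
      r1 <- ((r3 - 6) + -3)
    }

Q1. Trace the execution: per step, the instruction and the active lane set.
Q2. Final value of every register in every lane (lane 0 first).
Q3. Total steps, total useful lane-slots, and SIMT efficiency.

step 0: eval (lane < (-7 % 3))       1111111111111111
step 1: r0 <- r0                     1100000000000000
step 2: r3 <- ((lane - -6) + (r1 % 4)) 1100000000000000
step 3: r0 <- (max(lane, -4) % -3)   0011111111111111
step 4: r1 <- ((r3 - 6) + -3)        0011111111111111

Answer: 5 steps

r1: 2,1,-7,-6,-5,-4,-3,-2,-1,0,1,2,3,4,5,6
r3: 8,8,2,3,4,5,6,7,8,9,10,11,12,13,14,15
r0: -3,-3,-1,0,-2,-1,0,-2,-1,0,-2,-1,0,-2,-1,0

steps = 5; useful = 48; efficiency = 48/80 = 3/5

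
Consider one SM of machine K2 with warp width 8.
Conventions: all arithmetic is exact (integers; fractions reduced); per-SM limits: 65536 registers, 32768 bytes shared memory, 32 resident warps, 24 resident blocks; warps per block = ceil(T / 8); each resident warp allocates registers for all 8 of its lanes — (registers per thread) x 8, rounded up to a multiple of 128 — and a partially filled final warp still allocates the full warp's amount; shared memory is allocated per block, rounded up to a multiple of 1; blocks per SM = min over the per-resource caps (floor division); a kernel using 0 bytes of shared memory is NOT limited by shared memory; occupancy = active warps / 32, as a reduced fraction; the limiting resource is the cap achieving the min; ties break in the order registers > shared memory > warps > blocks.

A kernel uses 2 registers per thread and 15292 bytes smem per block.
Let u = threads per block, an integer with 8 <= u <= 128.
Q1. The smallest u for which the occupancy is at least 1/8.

Answer: u = 9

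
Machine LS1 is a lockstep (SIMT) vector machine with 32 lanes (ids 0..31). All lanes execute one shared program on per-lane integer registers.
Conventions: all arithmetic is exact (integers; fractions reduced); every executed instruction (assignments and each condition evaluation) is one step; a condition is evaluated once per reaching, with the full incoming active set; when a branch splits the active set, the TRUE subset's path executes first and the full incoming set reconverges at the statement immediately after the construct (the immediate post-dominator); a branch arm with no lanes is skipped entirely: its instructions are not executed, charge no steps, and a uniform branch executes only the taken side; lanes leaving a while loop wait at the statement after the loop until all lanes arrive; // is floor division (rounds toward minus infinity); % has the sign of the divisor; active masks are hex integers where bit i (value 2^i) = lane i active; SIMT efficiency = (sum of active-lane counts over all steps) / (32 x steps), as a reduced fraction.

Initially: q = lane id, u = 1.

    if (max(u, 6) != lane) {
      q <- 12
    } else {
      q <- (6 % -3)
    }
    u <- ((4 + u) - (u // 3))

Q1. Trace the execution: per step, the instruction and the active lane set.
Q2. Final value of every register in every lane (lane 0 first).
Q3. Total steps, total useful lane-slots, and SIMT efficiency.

step 0: eval (max(u, 6) != lane)     0xffffffff
step 1: q <- 12                      0xffffffbf
step 2: q <- (6 % -3)                0x00000040
step 3: u <- ((4 + u) - (u // 3))    0xffffffff

Answer: 4 steps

q: 12,12,12,12,12,12,0,12,12,12,12,12,12,12,12,12,12,12,12,12,12,12,12,12,12,12,12,12,12,12,12,12
u: 5,5,5,5,5,5,5,5,5,5,5,5,5,5,5,5,5,5,5,5,5,5,5,5,5,5,5,5,5,5,5,5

steps = 4; useful = 96; efficiency = 96/128 = 3/4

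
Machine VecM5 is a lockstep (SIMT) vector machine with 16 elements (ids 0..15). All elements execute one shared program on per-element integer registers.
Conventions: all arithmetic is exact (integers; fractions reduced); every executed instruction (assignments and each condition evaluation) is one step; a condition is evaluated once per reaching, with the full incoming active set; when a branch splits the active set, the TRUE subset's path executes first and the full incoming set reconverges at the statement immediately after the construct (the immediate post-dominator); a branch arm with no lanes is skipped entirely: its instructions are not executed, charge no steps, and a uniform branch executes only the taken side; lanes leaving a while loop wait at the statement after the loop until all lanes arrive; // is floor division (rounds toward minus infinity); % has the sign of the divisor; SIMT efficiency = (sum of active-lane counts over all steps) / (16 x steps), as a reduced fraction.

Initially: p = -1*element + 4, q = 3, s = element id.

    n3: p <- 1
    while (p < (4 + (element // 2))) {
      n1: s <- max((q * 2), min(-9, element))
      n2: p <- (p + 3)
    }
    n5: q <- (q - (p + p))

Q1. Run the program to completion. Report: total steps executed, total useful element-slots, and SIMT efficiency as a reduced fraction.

Answer: 15 steps, 168 useful, 7/10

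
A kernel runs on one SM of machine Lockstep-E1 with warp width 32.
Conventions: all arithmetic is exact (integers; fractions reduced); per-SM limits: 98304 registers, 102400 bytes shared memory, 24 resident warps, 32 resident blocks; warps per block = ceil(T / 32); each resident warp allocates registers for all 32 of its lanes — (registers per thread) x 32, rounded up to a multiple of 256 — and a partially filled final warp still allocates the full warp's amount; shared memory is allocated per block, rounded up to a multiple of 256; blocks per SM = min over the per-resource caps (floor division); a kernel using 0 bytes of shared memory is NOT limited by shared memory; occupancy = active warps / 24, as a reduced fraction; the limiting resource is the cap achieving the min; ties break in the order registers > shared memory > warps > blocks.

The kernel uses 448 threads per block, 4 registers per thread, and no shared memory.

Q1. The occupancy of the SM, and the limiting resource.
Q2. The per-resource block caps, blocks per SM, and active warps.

Answer: occupancy 7/12, limited by warps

registers: 27 blocks
shared memory: no limit (kernel uses none)
warps: 1 block
blocks: 32 blocks

Answer: 1 block, 14 active warps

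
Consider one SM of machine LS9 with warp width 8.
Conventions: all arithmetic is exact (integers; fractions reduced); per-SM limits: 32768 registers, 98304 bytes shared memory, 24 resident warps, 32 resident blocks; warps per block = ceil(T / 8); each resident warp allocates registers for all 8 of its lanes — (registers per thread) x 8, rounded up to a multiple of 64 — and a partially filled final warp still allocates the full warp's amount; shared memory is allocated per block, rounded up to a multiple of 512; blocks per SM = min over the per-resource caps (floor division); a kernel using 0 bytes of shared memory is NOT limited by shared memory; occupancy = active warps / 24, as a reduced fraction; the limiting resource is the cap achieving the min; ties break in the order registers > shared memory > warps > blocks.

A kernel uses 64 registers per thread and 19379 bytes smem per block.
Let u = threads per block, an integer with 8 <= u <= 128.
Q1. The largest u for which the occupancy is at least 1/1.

Answer: u = 96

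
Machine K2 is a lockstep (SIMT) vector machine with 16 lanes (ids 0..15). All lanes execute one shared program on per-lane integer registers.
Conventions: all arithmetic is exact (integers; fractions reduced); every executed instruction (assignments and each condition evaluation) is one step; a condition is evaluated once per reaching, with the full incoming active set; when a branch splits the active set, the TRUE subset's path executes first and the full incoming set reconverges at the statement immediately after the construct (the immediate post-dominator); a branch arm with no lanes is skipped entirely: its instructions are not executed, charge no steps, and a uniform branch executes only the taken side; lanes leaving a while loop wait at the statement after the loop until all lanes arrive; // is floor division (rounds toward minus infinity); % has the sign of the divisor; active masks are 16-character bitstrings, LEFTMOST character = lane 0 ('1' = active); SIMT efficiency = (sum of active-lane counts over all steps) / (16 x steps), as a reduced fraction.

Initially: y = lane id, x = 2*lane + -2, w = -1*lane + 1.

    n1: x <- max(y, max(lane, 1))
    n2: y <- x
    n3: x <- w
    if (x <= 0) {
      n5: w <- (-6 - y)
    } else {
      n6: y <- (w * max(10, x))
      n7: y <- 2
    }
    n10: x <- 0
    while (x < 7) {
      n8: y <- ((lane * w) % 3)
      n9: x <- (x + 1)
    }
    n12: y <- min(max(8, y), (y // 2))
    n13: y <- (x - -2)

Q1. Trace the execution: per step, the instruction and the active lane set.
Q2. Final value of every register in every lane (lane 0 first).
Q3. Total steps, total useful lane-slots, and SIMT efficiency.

step 0: x <- max(y, max(lane, 1))    1111111111111111
step 1: y <- x                       1111111111111111
step 2: x <- w                       1111111111111111
step 3: eval (x <= 0)                1111111111111111
step 4: w <- (-6 - y)                0111111111111111
step 5: y <- (w * max(10, x))        1000000000000000
step 6: y <- 2                       1000000000000000
step 7: x <- 0                       1111111111111111
step 8: eval (x < 7)                 1111111111111111
step 9: y <- ((lane * w) % 3)        1111111111111111
step 10: x <- (x + 1)                 1111111111111111
step 11: eval (x < 7)                 1111111111111111
step 12: y <- ((lane * w) % 3)        1111111111111111
step 13: x <- (x + 1)                 1111111111111111
step 14: eval (x < 7)                 1111111111111111
step 15: y <- ((lane * w) % 3)        1111111111111111
step 16: x <- (x + 1)                 1111111111111111
step 17: eval (x < 7)                 1111111111111111
step 18: y <- ((lane * w) % 3)        1111111111111111
step 19: x <- (x + 1)                 1111111111111111
step 20: eval (x < 7)                 1111111111111111
step 21: y <- ((lane * w) % 3)        1111111111111111
step 22: x <- (x + 1)                 1111111111111111
step 23: eval (x < 7)                 1111111111111111
step 24: y <- ((lane * w) % 3)        1111111111111111
step 25: x <- (x + 1)                 1111111111111111
step 26: eval (x < 7)                 1111111111111111
step 27: y <- ((lane * w) % 3)        1111111111111111
step 28: x <- (x + 1)                 1111111111111111
step 29: eval (x < 7)                 1111111111111111
step 30: y <- min(max(8, y), (y // 2)) 1111111111111111
step 31: y <- (x - -2)                1111111111111111

Answer: 32 steps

y: 9,9,9,9,9,9,9,9,9,9,9,9,9,9,9,9
x: 7,7,7,7,7,7,7,7,7,7,7,7,7,7,7,7
w: 1,-7,-8,-9,-10,-11,-12,-13,-14,-15,-16,-17,-18,-19,-20,-21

steps = 32; useful = 481; efficiency = 481/512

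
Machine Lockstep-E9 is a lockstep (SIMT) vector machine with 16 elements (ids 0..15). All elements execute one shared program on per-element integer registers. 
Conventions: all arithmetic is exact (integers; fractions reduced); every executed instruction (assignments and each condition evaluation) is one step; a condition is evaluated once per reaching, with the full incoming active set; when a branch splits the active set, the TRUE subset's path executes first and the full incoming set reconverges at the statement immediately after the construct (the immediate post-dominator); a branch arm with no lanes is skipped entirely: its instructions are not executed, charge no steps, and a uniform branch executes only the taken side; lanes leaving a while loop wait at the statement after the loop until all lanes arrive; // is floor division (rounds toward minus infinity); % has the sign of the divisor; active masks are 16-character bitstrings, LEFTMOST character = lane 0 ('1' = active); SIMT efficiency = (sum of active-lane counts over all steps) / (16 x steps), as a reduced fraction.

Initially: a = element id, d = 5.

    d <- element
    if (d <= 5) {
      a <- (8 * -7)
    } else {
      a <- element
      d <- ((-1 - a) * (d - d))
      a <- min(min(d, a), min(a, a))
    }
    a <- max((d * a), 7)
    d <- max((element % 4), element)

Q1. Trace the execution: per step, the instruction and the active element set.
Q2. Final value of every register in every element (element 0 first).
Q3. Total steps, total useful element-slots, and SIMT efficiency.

step 0: d <- element                 1111111111111111
step 1: eval (d <= 5)                1111111111111111
step 2: a <- (8 * -7)                1111110000000000
step 3: a <- element                 0000001111111111
step 4: d <- ((-1 - a) * (d - d))    0000001111111111
step 5: a <- min(min(d, a), min(a, a)) 0000001111111111
step 6: a <- max((d * a), 7)         1111111111111111
step 7: d <- max((element % 4), element) 1111111111111111

Answer: 8 steps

a: 7,7,7,7,7,7,7,7,7,7,7,7,7,7,7,7
d: 0,1,2,3,4,5,6,7,8,9,10,11,12,13,14,15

steps = 8; useful = 100; efficiency = 100/128 = 25/32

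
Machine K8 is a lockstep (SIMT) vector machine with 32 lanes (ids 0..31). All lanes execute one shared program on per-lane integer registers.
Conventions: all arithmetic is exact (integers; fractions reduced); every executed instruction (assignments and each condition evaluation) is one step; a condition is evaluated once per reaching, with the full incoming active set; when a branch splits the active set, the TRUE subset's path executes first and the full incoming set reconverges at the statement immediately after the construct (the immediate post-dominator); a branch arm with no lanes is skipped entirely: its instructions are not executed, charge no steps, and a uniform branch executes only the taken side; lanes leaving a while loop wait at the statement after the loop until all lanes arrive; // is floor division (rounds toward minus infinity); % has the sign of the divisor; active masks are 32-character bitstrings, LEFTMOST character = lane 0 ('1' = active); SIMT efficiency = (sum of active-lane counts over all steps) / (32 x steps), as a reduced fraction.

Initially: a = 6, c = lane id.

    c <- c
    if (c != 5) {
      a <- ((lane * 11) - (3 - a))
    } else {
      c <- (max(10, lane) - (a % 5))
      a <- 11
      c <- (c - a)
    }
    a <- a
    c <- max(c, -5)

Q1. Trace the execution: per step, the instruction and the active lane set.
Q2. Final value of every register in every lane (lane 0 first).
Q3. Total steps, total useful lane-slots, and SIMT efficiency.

step 0: c <- c                       11111111111111111111111111111111
step 1: eval (c != 5)                11111111111111111111111111111111
step 2: a <- ((lane * 11) - (3 - a)) 11111011111111111111111111111111
step 3: c <- (max(10, lane) - (a % 5)) 00000100000000000000000000000000
step 4: a <- 11                      00000100000000000000000000000000
step 5: c <- (c - a)                 00000100000000000000000000000000
step 6: a <- a                       11111111111111111111111111111111
step 7: c <- max(c, -5)              11111111111111111111111111111111

Answer: 8 steps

a: 3,14,25,36,47,11,69,80,91,102,113,124,135,146,157,168,179,190,201,212,223,234,245,256,267,278,289,300,311,322,333,344
c: 0,1,2,3,4,-2,6,7,8,9,10,11,12,13,14,15,16,17,18,19,20,21,22,23,24,25,26,27,28,29,30,31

steps = 8; useful = 162; efficiency = 162/256 = 81/128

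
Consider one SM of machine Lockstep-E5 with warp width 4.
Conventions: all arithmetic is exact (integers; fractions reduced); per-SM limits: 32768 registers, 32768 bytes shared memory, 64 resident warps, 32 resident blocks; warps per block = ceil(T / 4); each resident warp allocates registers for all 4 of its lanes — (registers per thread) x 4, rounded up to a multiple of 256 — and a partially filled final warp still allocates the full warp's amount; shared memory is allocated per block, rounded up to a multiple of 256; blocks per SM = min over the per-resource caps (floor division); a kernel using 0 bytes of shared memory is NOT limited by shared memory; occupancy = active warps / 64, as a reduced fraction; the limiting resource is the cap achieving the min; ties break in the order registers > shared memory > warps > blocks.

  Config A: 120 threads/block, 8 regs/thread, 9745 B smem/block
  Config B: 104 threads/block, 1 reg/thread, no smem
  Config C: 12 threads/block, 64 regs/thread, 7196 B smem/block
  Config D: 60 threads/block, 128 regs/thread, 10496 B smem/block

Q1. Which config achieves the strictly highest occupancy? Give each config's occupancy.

occupancies: A 15/16, B 13/16, C 3/16, D 45/64

Answer: A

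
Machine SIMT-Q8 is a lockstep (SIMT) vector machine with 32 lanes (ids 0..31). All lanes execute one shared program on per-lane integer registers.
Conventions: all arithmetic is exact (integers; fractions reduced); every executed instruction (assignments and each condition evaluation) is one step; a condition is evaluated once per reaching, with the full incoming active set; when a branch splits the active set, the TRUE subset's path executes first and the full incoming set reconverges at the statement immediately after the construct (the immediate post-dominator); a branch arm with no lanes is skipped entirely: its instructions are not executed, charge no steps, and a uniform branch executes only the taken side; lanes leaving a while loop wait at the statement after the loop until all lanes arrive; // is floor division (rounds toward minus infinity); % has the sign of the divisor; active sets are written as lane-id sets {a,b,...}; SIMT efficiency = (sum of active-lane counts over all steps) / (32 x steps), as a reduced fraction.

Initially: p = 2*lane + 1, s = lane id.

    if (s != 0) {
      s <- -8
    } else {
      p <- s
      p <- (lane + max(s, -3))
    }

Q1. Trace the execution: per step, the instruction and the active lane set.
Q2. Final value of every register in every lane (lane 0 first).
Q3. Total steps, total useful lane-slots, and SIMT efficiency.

step 0: eval (s != 0)                {0,1,2,3,4,5,6,7,8,9,10,11,12,13,14,15,16,17,18,19,20,21,22,23,24,25,26,27,28,29,30,31}
step 1: s <- -8                      {1,2,3,4,5,6,7,8,9,10,11,12,13,14,15,16,17,18,19,20,21,22,23,24,25,26,27,28,29,30,31}
step 2: p <- s                       {0}
step 3: p <- (lane + max(s, -3))     {0}

Answer: 4 steps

p: 0,3,5,7,9,11,13,15,17,19,21,23,25,27,29,31,33,35,37,39,41,43,45,47,49,51,53,55,57,59,61,63
s: 0,-8,-8,-8,-8,-8,-8,-8,-8,-8,-8,-8,-8,-8,-8,-8,-8,-8,-8,-8,-8,-8,-8,-8,-8,-8,-8,-8,-8,-8,-8,-8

steps = 4; useful = 65; efficiency = 65/128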